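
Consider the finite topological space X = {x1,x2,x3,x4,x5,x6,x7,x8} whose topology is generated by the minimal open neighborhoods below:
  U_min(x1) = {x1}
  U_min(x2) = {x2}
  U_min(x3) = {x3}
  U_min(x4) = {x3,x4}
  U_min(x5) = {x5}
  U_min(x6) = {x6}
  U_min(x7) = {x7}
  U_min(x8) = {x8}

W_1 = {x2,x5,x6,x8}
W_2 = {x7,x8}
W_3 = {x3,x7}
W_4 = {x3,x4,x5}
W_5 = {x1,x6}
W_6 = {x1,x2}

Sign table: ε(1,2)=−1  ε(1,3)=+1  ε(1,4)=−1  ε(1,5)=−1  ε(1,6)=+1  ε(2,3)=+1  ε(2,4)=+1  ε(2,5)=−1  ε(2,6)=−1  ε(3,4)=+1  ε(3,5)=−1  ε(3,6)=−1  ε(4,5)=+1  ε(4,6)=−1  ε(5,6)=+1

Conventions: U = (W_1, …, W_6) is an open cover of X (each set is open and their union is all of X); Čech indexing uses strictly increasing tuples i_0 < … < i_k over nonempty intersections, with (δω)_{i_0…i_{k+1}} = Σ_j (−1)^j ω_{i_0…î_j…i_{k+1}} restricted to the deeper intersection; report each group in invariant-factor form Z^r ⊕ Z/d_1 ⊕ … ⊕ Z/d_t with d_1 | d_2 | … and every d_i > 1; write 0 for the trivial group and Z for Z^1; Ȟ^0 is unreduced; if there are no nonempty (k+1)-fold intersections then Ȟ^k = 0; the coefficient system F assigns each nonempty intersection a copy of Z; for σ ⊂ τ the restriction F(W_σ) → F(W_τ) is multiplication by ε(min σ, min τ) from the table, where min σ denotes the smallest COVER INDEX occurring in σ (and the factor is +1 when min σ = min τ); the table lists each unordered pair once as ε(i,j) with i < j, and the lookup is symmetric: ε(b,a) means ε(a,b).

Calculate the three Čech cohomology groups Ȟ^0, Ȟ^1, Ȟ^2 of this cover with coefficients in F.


nonempty intersections:
  W12={x8} W14={x5} W15={x6} W16={x2} W23={x7} W34={x3} W56={x1}
C dims 6,7; δ0: rk 6, SNF 1^5·2
Ȟ^0: (6−6)−0=0 ⇒ 0
Ȟ^1: (7−0)−6=1 plus torsion [2] ⇒ Z ⊕ Z/2
Ȟ^2: (0−0)−0=0 ⇒ 0

Ȟ^0 = 0, Ȟ^1 = Z ⊕ Z/2 and Ȟ^2 = 0


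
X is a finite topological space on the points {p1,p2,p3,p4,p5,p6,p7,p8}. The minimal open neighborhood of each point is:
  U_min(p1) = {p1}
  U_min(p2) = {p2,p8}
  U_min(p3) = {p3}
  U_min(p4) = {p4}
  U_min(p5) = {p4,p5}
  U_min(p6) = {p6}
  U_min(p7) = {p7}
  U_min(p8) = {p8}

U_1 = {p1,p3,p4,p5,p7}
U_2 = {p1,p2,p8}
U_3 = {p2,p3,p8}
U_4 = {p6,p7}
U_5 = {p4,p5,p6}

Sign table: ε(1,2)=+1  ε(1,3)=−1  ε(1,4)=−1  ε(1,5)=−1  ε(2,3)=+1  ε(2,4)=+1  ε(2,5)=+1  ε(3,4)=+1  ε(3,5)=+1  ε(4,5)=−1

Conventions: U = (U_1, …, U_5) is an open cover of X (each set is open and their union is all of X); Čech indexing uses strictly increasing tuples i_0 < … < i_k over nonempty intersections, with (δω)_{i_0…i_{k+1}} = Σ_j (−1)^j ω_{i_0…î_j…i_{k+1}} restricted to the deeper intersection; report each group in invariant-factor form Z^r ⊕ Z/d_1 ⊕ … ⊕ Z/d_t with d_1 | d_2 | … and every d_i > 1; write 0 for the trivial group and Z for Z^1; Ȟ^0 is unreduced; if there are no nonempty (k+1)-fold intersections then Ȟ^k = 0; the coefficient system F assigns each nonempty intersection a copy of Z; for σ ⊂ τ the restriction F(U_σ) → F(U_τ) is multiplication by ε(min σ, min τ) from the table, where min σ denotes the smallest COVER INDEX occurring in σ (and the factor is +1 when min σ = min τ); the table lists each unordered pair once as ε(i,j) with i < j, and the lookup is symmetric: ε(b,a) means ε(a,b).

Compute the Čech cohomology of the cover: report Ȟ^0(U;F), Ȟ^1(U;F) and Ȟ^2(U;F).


Ȟ^0(U;F) ≅ 0,  Ȟ^1(U;F) ≅ Z ⊕ Z/2,  Ȟ^2(U;F) ≅ 0

intersection data:
  U12={p1} U13={p3} U14={p7} U15={p4,p5} U23={p2,p8} U45={p6}
C dims 5,6; δ0: rk 5, SNF 1^4·2
Ȟ^0 = (5 − 5) − 0 = 0, so Ȟ^0 ≅ 0
Ȟ^1 = (6 − 0) − 5 = 1 plus torsion [2], so Ȟ^1 ≅ Z ⊕ Z/2
Ȟ^2 = (0 − 0) − 0 = 0, so Ȟ^2 ≅ 0


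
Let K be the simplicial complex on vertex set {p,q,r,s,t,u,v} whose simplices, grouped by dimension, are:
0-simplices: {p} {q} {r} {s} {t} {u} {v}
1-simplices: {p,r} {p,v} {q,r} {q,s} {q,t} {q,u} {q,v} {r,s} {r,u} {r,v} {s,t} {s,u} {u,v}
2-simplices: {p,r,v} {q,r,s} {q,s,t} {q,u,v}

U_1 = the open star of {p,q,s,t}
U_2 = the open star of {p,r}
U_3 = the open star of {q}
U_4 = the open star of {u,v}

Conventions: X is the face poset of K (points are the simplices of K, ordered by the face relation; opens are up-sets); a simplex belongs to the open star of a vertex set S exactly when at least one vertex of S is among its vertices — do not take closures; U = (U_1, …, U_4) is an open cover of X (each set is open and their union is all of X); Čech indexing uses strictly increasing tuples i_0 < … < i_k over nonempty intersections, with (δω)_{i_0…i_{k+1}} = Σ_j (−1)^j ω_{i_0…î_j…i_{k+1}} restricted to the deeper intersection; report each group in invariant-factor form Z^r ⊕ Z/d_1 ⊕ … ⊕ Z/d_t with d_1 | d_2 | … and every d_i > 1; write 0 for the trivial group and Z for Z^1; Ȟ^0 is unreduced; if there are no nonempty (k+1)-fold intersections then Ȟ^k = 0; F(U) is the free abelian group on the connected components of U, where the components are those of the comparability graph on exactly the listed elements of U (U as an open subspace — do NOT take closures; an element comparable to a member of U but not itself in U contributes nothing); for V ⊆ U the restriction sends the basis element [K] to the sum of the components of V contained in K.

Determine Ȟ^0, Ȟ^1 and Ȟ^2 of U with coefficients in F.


nerve simplices:
  U1={{p},{q},{s},{t},{p,r},{p,v},{q,r},{q,s},{q,t},{q,u},{q,v},{r,s},{s,t},{s,u},{p,r,v},{q,r,s},{q,s,t},{q,u,v}} U2={{p},{r},{p,r},{p,v},{q,r},{r,s},{r,u},{r,v},{p,r,v},{q,r,s}} U3={{q},{q,r},{q,s},{q,t},{q,u},{q,v},{q,r,s},{q,s,t},{q,u,v}} U4={{u},{v},{p,v},{q,u},{q,v},{r,u},{r,v},{s,u},{u,v},{p,r,v},{q,u,v}}
  U12={{p},{p,r},{p,v},{q,r},{r,s},{p,r,v},{q,r,s}} U13={{q},{q,r},{q,s},{q,t},{q,u},{q,v},{q,r,s},{q,s,t},{q,u,v}} U14={{p,v},{q,u},{q,v},{s,u},{p,r,v},{q,u,v}} U23={{q,r},{q,r,s}} U24={{p,v},{r,u},{r,v},{p,r,v}} U34={{q,u},{q,v},{q,u,v}}
  U123={{q,r},{q,r,s}} U124={{p,v},{p,r,v}} U134={{q,u},{q,v},{q,u,v}}
components per intersection:
  U1: {{p},{p,r},{p,v},{p,r,v}} {{q},{s},{t},{q,r},{q,s},{q,t},{q,u},{q,v},{r,s},{s,t},{s,u},{q,r,s},{q,s,t},{q,u,v}}
  U2: {{p},{r},{p,r},{p,v},{q,r},{r,s},{r,u},{r,v},{p,r,v},{q,r,s}}
  U3: {{q},{q,r},{q,s},{q,t},{q,u},{q,v},{q,r,s},{q,s,t},{q,u,v}}
  U4: {{u},{v},{p,v},{q,u},{q,v},{r,u},{r,v},{s,u},{u,v},{p,r,v},{q,u,v}}
  U12: {{p},{p,r},{p,v},{p,r,v}} {{q,r},{r,s},{q,r,s}}
  U13: {{q},{q,r},{q,s},{q,t},{q,u},{q,v},{q,r,s},{q,s,t},{q,u,v}}
  U14: {{p,v},{p,r,v}} {{q,u},{q,v},{q,u,v}} {{s,u}}
  U23: {{q,r},{q,r,s}}
  U24: {{p,v},{r,v},{p,r,v}} {{r,u}}
  U34: {{q,u},{q,v},{q,u,v}}
  U123: {{q,r},{q,r,s}}
  U124: {{p,v},{p,r,v}}
  U134: {{q,u},{q,v},{q,u,v}}
C dims 5,10,3; δ0: rk 4, SNF 1^4; δ1: rk 3, SNF 1^3
degree 0: 5−4−0 = 1 → Ȟ^0 ≅ Z
degree 1: 10−3−4 = 3 → Ȟ^1 ≅ Z^3
degree 2: 3−0−3 = 0 → Ȟ^2 ≅ 0

Ȟ^0(U;F) ≅ Z, Ȟ^1(U;F) ≅ Z^3 and Ȟ^2(U;F) ≅ 0


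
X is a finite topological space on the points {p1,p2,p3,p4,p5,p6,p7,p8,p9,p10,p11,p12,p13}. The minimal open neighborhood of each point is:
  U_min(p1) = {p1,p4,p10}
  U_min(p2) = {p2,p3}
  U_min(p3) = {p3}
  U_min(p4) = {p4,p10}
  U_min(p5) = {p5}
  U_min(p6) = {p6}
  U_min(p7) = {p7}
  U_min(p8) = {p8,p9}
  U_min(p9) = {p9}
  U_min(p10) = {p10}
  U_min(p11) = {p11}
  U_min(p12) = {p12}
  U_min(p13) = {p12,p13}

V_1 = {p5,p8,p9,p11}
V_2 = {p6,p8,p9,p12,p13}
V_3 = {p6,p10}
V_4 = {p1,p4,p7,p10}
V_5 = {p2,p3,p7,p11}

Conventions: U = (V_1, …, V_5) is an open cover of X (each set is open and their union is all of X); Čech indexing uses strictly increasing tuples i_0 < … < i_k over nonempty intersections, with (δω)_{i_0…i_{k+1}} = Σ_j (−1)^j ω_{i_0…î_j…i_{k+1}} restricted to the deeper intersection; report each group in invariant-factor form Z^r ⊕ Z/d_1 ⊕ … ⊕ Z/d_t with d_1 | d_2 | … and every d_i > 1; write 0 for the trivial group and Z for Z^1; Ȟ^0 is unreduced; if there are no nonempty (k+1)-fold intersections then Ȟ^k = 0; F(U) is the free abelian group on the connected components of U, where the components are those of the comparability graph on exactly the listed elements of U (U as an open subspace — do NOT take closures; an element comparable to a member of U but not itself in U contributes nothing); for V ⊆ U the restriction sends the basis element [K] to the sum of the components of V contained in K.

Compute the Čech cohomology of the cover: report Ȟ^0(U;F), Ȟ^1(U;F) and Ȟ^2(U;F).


nonempty intersections:
  V12={p8,p9} V15={p11} V23={p6} V34={p10} V45={p7}
components per intersection:
  V1: {p5} {p8,p9} {p11}
  V2: {p6} {p8,p9} {p12,p13}
  V3: {p6} {p10}
  V4: {p1,p4,p10} {p7}
  V5: {p2,p3} {p7} {p11}
  V12: {p8,p9}
  V15: {p11}
  V23: {p6}
  V34: {p10}
  V45: {p7}
C dims 13,5; δ0: rk 5, SNF 1^5
Ȟ^0: (13−5)−0=8 ⇒ Z^8
Ȟ^1: (5−0)−5=0 ⇒ 0
Ȟ^2: (0−0)−0=0 ⇒ 0

Ȟ^0 ≅ Z^8, Ȟ^1 ≅ 0 and Ȟ^2 ≅ 0


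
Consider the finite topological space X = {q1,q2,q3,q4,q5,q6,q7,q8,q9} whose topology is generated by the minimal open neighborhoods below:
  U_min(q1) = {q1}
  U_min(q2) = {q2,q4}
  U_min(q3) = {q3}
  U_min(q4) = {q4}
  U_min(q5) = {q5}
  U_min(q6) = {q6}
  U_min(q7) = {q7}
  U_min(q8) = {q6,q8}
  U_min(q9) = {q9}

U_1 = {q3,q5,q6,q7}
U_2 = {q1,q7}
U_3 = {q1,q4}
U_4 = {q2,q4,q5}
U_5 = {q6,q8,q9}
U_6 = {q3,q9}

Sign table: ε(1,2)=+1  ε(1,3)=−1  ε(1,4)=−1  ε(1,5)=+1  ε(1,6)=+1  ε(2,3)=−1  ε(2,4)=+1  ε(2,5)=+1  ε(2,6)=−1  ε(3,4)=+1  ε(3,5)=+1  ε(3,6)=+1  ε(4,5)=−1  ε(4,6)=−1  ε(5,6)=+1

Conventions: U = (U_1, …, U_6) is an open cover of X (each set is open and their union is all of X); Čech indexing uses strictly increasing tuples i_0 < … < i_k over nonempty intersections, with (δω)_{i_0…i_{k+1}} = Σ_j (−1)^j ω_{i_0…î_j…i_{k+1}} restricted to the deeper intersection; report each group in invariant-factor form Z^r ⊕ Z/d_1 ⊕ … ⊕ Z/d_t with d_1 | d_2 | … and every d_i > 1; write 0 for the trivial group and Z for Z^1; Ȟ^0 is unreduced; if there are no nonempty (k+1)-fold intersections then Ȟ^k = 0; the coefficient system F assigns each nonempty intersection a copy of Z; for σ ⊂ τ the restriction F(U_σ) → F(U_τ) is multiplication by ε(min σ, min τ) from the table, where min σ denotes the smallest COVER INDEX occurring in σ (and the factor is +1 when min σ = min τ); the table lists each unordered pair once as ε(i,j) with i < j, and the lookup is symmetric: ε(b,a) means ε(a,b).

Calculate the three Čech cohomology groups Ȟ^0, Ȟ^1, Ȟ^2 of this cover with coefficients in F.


cover nerve:
  U12={q7} U14={q5} U15={q6} U16={q3} U23={q1} U34={q4} U56={q9}
C dims 6,7; δ0: rk 5, SNF 1^5
Ȟ^0: (6−5)−0=1 ⇒ Z
Ȟ^1: (7−0)−5=2 ⇒ Z^2
Ȟ^2: (0−0)−0=0 ⇒ 0

Ȟ^0 ≅ Z; Ȟ^1 ≅ Z^2; Ȟ^2 ≅ 0


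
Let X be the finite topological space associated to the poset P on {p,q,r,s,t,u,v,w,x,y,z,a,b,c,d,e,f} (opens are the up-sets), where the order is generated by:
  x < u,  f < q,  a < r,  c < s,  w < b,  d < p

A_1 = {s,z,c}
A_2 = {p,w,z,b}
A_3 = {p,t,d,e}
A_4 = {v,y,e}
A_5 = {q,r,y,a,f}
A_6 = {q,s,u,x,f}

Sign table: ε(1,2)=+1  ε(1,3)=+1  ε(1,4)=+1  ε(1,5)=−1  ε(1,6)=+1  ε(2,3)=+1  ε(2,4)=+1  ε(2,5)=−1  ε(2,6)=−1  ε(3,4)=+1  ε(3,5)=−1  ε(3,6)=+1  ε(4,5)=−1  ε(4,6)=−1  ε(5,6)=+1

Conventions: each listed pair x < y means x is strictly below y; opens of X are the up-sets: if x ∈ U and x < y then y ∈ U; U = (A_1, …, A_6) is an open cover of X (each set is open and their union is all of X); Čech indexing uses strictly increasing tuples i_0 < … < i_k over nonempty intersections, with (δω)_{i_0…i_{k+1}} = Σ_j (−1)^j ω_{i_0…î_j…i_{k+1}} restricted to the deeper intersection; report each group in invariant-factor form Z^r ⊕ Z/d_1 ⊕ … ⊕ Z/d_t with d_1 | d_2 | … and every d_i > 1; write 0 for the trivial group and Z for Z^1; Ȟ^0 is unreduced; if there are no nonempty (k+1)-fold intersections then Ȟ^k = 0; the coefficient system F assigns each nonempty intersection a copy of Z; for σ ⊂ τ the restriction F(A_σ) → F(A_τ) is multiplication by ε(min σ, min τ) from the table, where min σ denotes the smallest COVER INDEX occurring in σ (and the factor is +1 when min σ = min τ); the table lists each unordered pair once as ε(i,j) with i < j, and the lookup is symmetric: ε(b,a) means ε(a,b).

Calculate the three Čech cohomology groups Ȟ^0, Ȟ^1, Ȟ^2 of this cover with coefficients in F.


cover nerve:
  A12={z} A16={s} A23={p} A34={e} A45={y} A56={q,f}
C dims 6,6; δ0: rk 6, SNF 1^5·2
Ȟ^0: (6−6)−0=0 ⇒ 0
Ȟ^1: (6−0)−6=0 plus torsion [2] ⇒ Z/2
Ȟ^2: (0−0)−0=0 ⇒ 0

Ȟ^0 ≅ 0; Ȟ^1 ≅ Z/2; Ȟ^2 ≅ 0


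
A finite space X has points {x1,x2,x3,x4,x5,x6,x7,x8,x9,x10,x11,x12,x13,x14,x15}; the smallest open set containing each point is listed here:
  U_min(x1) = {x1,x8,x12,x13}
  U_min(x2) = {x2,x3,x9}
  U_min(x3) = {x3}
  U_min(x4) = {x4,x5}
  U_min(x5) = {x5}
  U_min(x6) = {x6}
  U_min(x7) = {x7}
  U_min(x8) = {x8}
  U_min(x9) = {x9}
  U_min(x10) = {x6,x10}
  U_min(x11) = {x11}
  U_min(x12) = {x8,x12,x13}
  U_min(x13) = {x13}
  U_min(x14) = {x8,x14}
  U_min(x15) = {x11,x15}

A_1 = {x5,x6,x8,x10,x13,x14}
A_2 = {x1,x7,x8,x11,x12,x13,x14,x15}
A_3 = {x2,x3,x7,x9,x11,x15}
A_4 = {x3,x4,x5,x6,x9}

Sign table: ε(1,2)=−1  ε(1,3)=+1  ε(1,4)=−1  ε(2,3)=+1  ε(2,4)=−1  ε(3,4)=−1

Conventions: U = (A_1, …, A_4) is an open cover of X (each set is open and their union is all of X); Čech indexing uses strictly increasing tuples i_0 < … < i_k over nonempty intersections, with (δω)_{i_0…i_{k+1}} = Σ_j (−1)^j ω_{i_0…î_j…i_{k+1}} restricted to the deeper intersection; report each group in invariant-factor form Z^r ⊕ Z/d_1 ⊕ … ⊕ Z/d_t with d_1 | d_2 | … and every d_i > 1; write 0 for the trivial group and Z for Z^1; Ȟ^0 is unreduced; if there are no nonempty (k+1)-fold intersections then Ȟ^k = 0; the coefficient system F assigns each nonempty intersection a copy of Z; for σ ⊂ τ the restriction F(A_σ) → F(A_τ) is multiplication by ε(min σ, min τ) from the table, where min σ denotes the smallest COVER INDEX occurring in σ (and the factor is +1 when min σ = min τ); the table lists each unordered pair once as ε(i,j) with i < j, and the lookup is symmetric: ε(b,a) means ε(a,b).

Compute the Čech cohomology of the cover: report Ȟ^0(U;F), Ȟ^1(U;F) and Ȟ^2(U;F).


Ȟ^0 ≅ 0; Ȟ^1 ≅ Z/2; Ȟ^2 ≅ 0

nerve of the cover:
  A12={x8,x13,x14} A14={x5,x6} A23={x7,x11,x15} A34={x3,x9}
C dims 4,4; δ0: rk 4, SNF 1^3·2
Ȟ^0 = (4 − 4) − 0 = 0, so Ȟ^0 ≅ 0
Ȟ^1 = (4 − 0) − 4 = 0 plus torsion [2], so Ȟ^1 ≅ Z/2
Ȟ^2 = (0 − 0) − 0 = 0, so Ȟ^2 ≅ 0


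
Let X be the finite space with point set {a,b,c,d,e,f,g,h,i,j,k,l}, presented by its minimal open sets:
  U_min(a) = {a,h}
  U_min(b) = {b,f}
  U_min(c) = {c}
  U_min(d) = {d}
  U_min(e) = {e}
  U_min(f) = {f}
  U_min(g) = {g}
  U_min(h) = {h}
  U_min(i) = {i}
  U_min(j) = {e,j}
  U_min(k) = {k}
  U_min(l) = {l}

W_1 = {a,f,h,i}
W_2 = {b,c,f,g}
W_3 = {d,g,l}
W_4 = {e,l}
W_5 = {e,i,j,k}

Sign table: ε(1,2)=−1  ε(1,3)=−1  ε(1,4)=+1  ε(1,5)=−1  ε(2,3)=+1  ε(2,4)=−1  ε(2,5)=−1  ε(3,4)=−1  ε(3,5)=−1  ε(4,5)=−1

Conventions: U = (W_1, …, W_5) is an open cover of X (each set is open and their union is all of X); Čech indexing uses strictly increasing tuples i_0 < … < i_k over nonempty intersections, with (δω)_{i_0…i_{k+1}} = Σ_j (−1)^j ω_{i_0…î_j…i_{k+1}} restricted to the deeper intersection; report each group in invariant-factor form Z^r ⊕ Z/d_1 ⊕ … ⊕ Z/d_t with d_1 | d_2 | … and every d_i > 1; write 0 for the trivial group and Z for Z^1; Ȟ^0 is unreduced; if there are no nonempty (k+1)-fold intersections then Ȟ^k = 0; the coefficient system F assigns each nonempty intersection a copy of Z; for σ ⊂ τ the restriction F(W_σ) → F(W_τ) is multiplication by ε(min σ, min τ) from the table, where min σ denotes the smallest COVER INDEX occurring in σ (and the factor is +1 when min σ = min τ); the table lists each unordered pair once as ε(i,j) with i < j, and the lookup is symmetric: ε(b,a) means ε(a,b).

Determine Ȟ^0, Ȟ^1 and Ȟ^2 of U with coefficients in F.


nerve of the cover:
  W12={f} W15={i} W23={g} W34={l} W45={e}
C dims 5,5; δ0: rk 4, SNF 1^4
Ȟ^0 = (5 − 4) − 0 = 1, so Ȟ^0 ≅ Z
Ȟ^1 = (5 − 0) − 4 = 1, so Ȟ^1 ≅ Z
Ȟ^2 = (0 − 0) − 0 = 0, so Ȟ^2 ≅ 0

Ȟ^0 = Z, Ȟ^1 = Z and Ȟ^2 = 0


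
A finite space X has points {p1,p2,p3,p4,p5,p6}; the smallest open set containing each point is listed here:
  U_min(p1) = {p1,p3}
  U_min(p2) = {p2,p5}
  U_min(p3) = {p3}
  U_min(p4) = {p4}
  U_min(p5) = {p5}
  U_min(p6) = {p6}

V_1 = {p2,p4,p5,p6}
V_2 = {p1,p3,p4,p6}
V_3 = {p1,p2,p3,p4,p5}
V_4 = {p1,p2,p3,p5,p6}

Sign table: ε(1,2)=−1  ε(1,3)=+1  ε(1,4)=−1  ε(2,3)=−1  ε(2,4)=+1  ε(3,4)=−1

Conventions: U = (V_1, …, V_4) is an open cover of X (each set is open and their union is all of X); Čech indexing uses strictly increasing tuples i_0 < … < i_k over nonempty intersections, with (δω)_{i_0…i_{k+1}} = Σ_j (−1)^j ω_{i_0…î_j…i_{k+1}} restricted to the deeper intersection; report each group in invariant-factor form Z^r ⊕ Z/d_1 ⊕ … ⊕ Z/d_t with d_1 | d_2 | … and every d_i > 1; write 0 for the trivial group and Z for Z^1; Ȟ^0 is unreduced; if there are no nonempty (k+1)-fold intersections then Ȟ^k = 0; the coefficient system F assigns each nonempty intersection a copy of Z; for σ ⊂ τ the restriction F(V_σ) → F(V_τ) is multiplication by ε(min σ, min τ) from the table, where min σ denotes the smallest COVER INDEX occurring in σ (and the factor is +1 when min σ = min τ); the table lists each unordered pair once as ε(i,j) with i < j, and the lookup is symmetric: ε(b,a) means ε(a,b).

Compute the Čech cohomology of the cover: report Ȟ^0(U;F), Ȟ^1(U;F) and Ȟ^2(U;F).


intersection data:
  V12={p4,p6} V13={p2,p4,p5} V14={p2,p5,p6} V23={p1,p3,p4} V24={p1,p3,p6} V34={p1,p2,p3,p5}
  V123={p4} V124={p6} V134={p2,p5} V234={p1,p3}
C dims 4,6,4; δ0: rk 3, SNF 1^3; δ1: rk 3, SNF 1^3
Ȟ^0 = (4 − 3) − 0 = 1, so Ȟ^0 ≅ Z
Ȟ^1 = (6 − 3) − 3 = 0, so Ȟ^1 ≅ 0
Ȟ^2 = (4 − 0) − 3 = 1, so Ȟ^2 ≅ Z

Ȟ^0 = Z,  Ȟ^1 = 0,  Ȟ^2 = Z


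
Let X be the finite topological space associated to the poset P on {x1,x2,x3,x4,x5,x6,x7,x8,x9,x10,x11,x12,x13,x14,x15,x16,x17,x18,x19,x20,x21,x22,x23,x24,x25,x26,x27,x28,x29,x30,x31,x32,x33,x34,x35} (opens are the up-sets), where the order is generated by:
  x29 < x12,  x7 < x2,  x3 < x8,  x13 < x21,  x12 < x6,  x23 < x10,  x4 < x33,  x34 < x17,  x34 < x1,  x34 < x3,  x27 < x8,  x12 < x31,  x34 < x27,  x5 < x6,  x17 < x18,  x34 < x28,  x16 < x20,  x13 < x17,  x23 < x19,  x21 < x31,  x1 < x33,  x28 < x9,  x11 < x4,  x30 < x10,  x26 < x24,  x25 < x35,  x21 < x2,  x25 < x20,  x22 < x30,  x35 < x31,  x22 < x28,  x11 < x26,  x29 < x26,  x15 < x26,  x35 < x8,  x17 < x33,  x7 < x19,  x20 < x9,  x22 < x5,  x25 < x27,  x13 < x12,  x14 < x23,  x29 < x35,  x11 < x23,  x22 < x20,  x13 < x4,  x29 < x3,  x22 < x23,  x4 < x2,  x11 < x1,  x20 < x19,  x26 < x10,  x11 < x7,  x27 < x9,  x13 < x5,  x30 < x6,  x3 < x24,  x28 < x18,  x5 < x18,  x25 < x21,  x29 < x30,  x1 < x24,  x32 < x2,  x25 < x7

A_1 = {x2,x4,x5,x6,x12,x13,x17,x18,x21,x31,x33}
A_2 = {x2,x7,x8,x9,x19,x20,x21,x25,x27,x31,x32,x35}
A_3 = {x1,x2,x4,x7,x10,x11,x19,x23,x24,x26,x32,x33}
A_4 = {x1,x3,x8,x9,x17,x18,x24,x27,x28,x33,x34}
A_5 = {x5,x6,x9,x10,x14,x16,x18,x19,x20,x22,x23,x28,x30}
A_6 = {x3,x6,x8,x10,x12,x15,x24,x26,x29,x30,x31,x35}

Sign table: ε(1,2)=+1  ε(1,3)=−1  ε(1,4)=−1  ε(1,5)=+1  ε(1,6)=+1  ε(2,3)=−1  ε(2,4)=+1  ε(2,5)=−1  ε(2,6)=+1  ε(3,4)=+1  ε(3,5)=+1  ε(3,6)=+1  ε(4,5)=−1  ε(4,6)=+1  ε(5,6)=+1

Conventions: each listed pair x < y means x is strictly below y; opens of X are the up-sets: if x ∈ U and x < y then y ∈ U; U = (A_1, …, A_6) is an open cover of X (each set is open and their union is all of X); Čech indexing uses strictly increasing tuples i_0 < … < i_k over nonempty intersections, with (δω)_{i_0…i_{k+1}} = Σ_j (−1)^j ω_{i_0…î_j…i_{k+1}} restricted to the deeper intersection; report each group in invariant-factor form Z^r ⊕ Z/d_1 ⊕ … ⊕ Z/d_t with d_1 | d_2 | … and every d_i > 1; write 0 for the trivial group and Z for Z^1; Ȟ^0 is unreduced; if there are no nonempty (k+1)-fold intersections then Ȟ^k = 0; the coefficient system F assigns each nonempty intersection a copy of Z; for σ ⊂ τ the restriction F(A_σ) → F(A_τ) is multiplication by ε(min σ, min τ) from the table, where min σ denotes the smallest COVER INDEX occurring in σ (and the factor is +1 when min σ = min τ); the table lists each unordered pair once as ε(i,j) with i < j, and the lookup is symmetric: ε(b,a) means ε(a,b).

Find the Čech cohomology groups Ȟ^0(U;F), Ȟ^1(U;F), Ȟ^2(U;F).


Ȟ^0 = 0, Ȟ^1 = Z/2, Ȟ^2 = Z

cover nerve:
  A12={x2,x21,x31} A13={x2,x4,x33} A14={x17,x18,x33} A15={x5,x6,x18} A16={x6,x12,x31} A23={x2,x7,x19,x32} A24={x8,x9,x27} A25={x9,x19,x20} A26={x8,x31,x35} A34={x1,x24,x33} A35={x10,x19,x23} A36={x10,x24,x26} A45={x9,x18,x28} A46={x3,x8,x24} A56={x6,x10,x30}
  A123={x2} A126={x31} A134={x33} A145={x18} A156={x6} A235={x19} A245={x9} A246={x8} A346={x24} A356={x10}
C dims 6,15,10; δ0: rk 6, SNF 1^5·2; δ1: rk 9, SNF 1^9
Ȟ^0: (6−6)−0=0 ⇒ 0
Ȟ^1: (15−9)−6=0 plus torsion [2] ⇒ Z/2
Ȟ^2: (10−0)−9=1 ⇒ Z


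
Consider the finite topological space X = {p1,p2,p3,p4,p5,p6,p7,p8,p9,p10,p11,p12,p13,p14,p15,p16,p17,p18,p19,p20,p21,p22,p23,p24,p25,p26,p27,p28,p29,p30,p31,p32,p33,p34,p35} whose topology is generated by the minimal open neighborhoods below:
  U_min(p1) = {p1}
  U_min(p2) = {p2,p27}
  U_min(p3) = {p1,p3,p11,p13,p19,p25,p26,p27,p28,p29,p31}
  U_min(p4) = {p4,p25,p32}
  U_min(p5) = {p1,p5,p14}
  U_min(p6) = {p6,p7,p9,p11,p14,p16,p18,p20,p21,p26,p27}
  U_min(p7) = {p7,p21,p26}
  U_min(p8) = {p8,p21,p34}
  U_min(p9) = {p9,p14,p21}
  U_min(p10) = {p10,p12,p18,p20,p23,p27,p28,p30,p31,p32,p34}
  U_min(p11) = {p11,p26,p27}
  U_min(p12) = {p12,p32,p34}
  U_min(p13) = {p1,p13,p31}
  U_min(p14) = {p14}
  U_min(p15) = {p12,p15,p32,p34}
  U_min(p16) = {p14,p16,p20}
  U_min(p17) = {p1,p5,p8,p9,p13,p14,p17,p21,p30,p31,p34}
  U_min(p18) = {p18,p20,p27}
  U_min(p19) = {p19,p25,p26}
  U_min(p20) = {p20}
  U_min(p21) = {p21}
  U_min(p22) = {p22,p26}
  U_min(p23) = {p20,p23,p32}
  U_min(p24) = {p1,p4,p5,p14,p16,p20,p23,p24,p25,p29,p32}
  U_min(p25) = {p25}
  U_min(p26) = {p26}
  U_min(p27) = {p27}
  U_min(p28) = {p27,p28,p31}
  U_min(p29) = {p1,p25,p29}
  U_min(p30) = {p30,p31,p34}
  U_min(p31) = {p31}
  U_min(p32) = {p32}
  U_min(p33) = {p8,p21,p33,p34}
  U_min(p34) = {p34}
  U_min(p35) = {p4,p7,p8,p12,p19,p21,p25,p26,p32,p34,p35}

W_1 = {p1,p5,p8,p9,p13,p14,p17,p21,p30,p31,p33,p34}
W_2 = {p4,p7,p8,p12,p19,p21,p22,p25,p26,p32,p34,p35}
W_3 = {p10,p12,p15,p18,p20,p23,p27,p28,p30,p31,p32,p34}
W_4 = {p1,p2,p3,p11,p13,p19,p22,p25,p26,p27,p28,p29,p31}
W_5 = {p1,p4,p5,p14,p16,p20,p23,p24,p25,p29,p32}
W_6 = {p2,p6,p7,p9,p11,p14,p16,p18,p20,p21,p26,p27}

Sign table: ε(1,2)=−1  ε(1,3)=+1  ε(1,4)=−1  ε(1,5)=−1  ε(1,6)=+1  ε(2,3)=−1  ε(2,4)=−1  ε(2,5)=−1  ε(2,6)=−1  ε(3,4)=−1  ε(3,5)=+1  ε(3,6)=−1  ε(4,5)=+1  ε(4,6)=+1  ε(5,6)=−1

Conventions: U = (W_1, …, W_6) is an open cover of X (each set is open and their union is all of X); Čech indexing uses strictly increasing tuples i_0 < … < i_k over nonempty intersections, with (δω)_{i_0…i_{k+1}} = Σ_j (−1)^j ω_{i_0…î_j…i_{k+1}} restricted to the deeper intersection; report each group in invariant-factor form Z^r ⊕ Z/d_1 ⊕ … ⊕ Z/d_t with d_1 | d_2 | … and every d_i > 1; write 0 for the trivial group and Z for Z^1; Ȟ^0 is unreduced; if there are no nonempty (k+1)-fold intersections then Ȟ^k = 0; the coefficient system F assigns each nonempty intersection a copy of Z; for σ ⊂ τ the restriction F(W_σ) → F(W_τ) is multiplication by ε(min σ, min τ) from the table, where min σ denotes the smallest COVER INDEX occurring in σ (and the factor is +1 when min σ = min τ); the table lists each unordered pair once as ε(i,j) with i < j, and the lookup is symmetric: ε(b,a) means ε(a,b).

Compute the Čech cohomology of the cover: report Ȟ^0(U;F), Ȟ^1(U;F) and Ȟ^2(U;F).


Ȟ^0(U;F) ≅ 0, Ȟ^1(U;F) ≅ Z/2 and Ȟ^2(U;F) ≅ Z

nerve simplices:
  W12={p8,p21,p34} W13={p30,p31,p34} W14={p1,p13,p31} W15={p1,p5,p14} W16={p9,p14,p21} W23={p12,p32,p34} W24={p19,p22,p25,p26} W25={p4,p25,p32} W26={p7,p21,p26} W34={p27,p28,p31} W35={p20,p23,p32} W36={p18,p20,p27} W45={p1,p25,p29} W46={p2,p11,p26,p27} W56={p14,p16,p20}
  W123={p34} W126={p21} W134={p31} W145={p1} W156={p14} W235={p32} W245={p25} W246={p26} W346={p27} W356={p20}
C dims 6,15,10; δ0: rk 6, SNF 1^5·2; δ1: rk 9, SNF 1^9
degree 0: 6−6−0 = 0 → Ȟ^0 ≅ 0
degree 1: 15−9−6 = 0 plus torsion [2] → Ȟ^1 ≅ Z/2
degree 2: 10−0−9 = 1 → Ȟ^2 ≅ Z


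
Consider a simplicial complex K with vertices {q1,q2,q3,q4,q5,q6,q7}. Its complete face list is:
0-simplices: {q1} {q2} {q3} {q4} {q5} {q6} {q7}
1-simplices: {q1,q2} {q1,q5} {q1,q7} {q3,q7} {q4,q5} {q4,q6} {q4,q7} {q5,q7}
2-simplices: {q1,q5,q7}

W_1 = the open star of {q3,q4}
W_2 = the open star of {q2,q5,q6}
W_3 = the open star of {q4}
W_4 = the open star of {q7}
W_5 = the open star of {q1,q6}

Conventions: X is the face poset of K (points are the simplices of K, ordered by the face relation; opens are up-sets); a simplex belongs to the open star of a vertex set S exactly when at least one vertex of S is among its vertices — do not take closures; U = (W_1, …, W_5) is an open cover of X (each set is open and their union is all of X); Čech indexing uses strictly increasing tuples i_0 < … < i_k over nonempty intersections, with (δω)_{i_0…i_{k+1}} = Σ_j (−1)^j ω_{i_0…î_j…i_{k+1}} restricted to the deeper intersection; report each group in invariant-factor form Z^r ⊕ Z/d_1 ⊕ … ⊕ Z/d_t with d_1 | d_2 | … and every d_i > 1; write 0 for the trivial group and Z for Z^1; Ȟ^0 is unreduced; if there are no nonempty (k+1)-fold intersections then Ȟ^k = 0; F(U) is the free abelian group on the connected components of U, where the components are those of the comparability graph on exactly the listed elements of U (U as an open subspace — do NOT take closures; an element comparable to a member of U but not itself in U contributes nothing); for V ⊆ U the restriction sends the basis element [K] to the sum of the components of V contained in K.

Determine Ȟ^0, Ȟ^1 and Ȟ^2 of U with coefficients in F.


Ȟ^0 ≅ Z,  Ȟ^1 ≅ Z,  Ȟ^2 ≅ 0

intersection data:
  W1={{q3},{q4},{q3,q7},{q4,q5},{q4,q6},{q4,q7}} W2={{q2},{q5},{q6},{q1,q2},{q1,q5},{q4,q5},{q4,q6},{q5,q7},{q1,q5,q7}} W3={{q4},{q4,q5},{q4,q6},{q4,q7}} W4={{q7},{q1,q7},{q3,q7},{q4,q7},{q5,q7},{q1,q5,q7}} W5={{q1},{q6},{q1,q2},{q1,q5},{q1,q7},{q4,q6},{q1,q5,q7}}
  W12={{q4,q5},{q4,q6}} W13={{q4},{q4,q5},{q4,q6},{q4,q7}} W14={{q3,q7},{q4,q7}} W15={{q4,q6}} W23={{q4,q5},{q4,q6}} W24={{q5,q7},{q1,q5,q7}} W25={{q6},{q1,q2},{q1,q5},{q4,q6},{q1,q5,q7}} W34={{q4,q7}} W35={{q4,q6}} W45={{q1,q7},{q1,q5,q7}}
  W123={{q4,q5},{q4,q6}} W125={{q4,q6}} W134={{q4,q7}} W135={{q4,q6}} W235={{q4,q6}} W245={{q1,q5,q7}}
  W1235={{q4,q6}}
components per intersection:
  W1: {{q3},{q3,q7}} {{q4},{q4,q5},{q4,q6},{q4,q7}}
  W2: {{q2},{q1,q2}} {{q5},{q1,q5},{q4,q5},{q5,q7},{q1,q5,q7}} {{q6},{q4,q6}}
  W3: {{q4},{q4,q5},{q4,q6},{q4,q7}}
  W4: {{q7},{q1,q7},{q3,q7},{q4,q7},{q5,q7},{q1,q5,q7}}
  W5: {{q1},{q1,q2},{q1,q5},{q1,q7},{q1,q5,q7}} {{q6},{q4,q6}}
  W12: {{q4,q5}} {{q4,q6}}
  W13: {{q4},{q4,q5},{q4,q6},{q4,q7}}
  W14: {{q3,q7}} {{q4,q7}}
  W15: {{q4,q6}}
  W23: {{q4,q5}} {{q4,q6}}
  W24: {{q5,q7},{q1,q5,q7}}
  W25: {{q6},{q4,q6}} {{q1,q2}} {{q1,q5},{q1,q5,q7}}
  W34: {{q4,q7}}
  W35: {{q4,q6}}
  W45: {{q1,q7},{q1,q5,q7}}
  W123: {{q4,q5}} {{q4,q6}}
  W125: {{q4,q6}}
  W134: {{q4,q7}}
  W135: {{q4,q6}}
  W235: {{q4,q6}}
  W245: {{q1,q5,q7}}
  W1235: {{q4,q6}}
C dims 9,15,7,1; δ0: rk 8, SNF 1^8; δ1: rk 6, SNF 1^6; δ2: rk 1, SNF 1^1
Ȟ^0 = (9 − 8) − 0 = 1, so Ȟ^0 ≅ Z
Ȟ^1 = (15 − 6) − 8 = 1, so Ȟ^1 ≅ Z
Ȟ^2 = (7 − 1) − 6 = 0, so Ȟ^2 ≅ 0


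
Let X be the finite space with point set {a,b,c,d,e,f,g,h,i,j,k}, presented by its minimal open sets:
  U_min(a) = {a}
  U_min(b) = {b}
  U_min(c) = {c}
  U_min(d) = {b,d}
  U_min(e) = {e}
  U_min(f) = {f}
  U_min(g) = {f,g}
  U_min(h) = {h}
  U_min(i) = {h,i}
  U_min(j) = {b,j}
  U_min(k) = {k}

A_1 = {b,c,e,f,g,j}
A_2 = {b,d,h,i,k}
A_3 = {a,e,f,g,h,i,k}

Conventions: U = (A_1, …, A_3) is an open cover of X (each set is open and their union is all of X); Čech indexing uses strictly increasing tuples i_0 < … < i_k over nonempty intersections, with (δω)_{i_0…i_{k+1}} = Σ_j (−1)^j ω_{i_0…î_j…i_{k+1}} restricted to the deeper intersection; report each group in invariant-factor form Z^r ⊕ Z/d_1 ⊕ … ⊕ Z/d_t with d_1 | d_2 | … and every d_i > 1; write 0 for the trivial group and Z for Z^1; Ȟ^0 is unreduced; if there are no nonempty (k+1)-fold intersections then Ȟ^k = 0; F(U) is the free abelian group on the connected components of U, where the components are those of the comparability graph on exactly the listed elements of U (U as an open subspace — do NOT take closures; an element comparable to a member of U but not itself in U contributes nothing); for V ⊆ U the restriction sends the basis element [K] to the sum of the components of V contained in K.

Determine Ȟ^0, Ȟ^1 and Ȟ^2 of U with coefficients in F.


nerve simplices:
  A12={b} A13={e,f,g} A23={h,i,k}
components per intersection:
  A1: {b,j} {c} {e} {f,g}
  A2: {b,d} {h,i} {k}
  A3: {a} {e} {f,g} {h,i} {k}
  A12: {b}
  A13: {e} {f,g}
  A23: {h,i} {k}
C dims 12,5; δ0: rk 5, SNF 1^5
degree 0: 12−5−0 = 7 → Ȟ^0 ≅ Z^7
degree 1: 5−0−5 = 0 → Ȟ^1 ≅ 0
degree 2: 0−0−0 = 0 → Ȟ^2 ≅ 0

Ȟ^0 = Z^7, Ȟ^1 = 0 and Ȟ^2 = 0


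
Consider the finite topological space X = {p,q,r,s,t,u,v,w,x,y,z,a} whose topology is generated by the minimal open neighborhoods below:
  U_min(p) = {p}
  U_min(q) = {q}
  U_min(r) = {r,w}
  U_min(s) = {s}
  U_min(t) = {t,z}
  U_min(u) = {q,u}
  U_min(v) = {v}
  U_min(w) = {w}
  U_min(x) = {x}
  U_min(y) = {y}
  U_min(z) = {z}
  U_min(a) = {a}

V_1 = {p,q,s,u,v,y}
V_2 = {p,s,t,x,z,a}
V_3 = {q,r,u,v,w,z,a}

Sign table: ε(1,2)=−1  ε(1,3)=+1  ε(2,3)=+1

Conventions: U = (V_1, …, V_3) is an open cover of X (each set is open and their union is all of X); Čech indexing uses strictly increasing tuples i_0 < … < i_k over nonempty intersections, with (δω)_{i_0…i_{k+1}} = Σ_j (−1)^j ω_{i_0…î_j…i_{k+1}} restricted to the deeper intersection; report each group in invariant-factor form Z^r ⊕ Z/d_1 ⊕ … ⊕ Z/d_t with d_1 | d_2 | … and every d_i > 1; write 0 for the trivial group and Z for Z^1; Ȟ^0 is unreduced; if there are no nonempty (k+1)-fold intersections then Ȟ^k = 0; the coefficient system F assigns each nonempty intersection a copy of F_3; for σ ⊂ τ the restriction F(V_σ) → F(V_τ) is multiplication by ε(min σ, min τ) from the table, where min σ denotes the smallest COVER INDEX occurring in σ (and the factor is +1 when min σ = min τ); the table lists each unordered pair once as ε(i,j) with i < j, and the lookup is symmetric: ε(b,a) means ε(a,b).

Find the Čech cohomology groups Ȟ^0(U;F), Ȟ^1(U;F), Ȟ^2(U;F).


Ȟ^0 ≅ 0; Ȟ^1 ≅ 0; Ȟ^2 ≅ 0

nerve of the cover:
  V12={p,s} V13={q,u,v} V23={z,a}
C dims 3,3; δ0: rk_F3 3
Ȟ^0 = (3 − 3) − 0 = 0, so Ȟ^0 ≅ 0
Ȟ^1 = (3 − 0) − 3 = 0, so Ȟ^1 ≅ 0
Ȟ^2 = (0 − 0) − 0 = 0, so Ȟ^2 ≅ 0


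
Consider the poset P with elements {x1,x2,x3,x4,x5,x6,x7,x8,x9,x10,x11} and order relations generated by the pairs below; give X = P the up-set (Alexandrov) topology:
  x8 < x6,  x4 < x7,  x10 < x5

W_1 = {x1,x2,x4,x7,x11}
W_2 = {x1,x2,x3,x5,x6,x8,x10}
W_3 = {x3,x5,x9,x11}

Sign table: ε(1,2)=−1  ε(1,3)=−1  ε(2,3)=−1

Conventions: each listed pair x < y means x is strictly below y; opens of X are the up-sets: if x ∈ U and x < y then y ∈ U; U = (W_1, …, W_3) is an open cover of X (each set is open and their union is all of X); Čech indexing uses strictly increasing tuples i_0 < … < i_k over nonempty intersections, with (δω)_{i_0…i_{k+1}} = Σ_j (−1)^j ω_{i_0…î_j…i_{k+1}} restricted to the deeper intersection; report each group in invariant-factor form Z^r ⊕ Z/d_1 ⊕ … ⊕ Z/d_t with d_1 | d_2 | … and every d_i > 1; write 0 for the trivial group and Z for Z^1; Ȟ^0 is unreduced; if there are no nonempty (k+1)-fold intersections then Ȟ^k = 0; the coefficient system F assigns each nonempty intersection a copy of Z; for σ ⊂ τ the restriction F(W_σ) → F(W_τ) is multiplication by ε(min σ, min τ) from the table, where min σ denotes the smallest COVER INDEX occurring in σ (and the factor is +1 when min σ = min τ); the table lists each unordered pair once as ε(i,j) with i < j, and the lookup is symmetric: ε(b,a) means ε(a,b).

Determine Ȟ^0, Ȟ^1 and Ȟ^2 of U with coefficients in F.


cover nerve:
  W12={x1,x2} W13={x11} W23={x3,x5}
C dims 3,3; δ0: rk 3, SNF 1^2·2
Ȟ^0: (3−3)−0=0 ⇒ 0
Ȟ^1: (3−0)−3=0 plus torsion [2] ⇒ Z/2
Ȟ^2: (0−0)−0=0 ⇒ 0

Ȟ^0 ≅ 0, Ȟ^1 ≅ Z/2 and Ȟ^2 ≅ 0


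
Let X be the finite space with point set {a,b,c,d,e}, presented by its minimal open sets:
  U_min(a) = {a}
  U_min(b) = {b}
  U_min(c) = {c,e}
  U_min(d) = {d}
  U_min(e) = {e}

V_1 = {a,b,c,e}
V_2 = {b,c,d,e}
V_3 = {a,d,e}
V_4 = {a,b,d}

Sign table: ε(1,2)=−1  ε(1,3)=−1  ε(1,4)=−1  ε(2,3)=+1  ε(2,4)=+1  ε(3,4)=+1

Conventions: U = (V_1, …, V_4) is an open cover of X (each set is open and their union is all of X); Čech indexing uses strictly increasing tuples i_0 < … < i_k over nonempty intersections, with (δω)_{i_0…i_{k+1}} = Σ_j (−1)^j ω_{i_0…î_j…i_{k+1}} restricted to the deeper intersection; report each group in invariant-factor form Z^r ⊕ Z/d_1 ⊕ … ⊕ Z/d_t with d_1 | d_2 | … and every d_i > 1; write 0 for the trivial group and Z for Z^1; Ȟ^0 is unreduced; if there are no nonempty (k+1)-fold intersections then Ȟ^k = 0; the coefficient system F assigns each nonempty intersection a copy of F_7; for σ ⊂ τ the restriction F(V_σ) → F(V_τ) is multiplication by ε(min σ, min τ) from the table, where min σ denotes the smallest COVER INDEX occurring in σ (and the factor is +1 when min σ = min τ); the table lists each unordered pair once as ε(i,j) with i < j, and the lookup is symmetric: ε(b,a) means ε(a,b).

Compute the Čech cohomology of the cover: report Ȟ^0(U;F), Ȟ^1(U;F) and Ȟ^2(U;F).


Ȟ^0 = Z/7, Ȟ^1 = 0, Ȟ^2 = Z/7

nerve simplices:
  V12={b,c,e} V13={a,e} V14={a,b} V23={d,e} V24={b,d} V34={a,d}
  V123={e} V124={b} V134={a} V234={d}
C dims 4,6,4; δ0: rk_F7 3; δ1: rk_F7 3
degree 0: 4−3−0 = 1 → Ȟ^0 ≅ Z/7
degree 1: 6−3−3 = 0 → Ȟ^1 ≅ 0
degree 2: 4−0−3 = 1 → Ȟ^2 ≅ Z/7


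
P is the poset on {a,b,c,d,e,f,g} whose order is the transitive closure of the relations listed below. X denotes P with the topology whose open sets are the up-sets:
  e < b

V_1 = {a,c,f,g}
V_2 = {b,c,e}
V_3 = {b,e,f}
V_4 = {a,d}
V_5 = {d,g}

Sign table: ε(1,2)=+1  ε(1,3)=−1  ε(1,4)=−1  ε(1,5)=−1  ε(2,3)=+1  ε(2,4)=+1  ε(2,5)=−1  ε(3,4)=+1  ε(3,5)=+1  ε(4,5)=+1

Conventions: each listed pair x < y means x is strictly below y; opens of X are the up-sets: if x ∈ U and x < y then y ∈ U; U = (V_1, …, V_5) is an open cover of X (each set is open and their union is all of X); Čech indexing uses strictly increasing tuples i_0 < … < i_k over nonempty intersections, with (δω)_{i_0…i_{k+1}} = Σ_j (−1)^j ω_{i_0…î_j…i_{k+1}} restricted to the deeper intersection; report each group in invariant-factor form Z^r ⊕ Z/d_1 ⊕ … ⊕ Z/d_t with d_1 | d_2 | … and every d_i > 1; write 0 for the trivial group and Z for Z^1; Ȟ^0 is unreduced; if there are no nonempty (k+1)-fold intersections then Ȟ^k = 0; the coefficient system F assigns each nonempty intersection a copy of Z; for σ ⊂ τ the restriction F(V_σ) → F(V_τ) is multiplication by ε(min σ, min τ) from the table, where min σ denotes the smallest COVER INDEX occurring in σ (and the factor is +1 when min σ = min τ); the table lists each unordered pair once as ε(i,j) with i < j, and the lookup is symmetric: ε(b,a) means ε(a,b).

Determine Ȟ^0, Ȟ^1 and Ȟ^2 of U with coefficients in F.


Ȟ^0 ≅ 0,  Ȟ^1 ≅ Z ⊕ Z/2,  Ȟ^2 ≅ 0

intersection data:
  V12={c} V13={f} V14={a} V15={g} V23={b,e} V45={d}
C dims 5,6; δ0: rk 5, SNF 1^4·2
Ȟ^0 = (5 − 5) − 0 = 0, so Ȟ^0 ≅ 0
Ȟ^1 = (6 − 0) − 5 = 1 plus torsion [2], so Ȟ^1 ≅ Z ⊕ Z/2
Ȟ^2 = (0 − 0) − 0 = 0, so Ȟ^2 ≅ 0


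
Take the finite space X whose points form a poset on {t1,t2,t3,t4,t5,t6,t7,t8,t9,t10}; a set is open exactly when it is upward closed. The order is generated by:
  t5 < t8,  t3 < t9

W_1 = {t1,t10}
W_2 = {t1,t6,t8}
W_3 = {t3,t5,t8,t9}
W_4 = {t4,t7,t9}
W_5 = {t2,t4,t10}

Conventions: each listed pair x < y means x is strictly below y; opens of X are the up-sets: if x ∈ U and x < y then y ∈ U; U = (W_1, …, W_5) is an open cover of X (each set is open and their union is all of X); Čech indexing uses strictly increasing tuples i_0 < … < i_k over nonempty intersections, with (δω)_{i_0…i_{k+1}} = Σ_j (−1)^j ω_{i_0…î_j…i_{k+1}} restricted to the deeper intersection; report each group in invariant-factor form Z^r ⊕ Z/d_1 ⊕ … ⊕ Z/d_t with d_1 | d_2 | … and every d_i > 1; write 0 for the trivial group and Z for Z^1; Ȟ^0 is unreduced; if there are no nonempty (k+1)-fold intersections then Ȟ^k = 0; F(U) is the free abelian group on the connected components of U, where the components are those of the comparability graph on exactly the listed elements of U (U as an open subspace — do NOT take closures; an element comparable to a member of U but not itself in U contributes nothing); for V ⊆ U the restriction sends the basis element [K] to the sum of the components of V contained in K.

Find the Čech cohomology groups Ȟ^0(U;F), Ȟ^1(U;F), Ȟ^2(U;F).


Ȟ^0 ≅ Z^8; Ȟ^1 ≅ 0; Ȟ^2 ≅ 0

intersection data:
  W12={t1} W15={t10} W23={t8} W34={t9} W45={t4}
components per intersection:
  W1: {t1} {t10}
  W2: {t1} {t6} {t8}
  W3: {t3,t9} {t5,t8}
  W4: {t4} {t7} {t9}
  W5: {t2} {t4} {t10}
  W12: {t1}
  W15: {t10}
  W23: {t8}
  W34: {t9}
  W45: {t4}
C dims 13,5; δ0: rk 5, SNF 1^5
Ȟ^0 = (13 − 5) − 0 = 8, so Ȟ^0 ≅ Z^8
Ȟ^1 = (5 − 0) − 5 = 0, so Ȟ^1 ≅ 0
Ȟ^2 = (0 − 0) − 0 = 0, so Ȟ^2 ≅ 0


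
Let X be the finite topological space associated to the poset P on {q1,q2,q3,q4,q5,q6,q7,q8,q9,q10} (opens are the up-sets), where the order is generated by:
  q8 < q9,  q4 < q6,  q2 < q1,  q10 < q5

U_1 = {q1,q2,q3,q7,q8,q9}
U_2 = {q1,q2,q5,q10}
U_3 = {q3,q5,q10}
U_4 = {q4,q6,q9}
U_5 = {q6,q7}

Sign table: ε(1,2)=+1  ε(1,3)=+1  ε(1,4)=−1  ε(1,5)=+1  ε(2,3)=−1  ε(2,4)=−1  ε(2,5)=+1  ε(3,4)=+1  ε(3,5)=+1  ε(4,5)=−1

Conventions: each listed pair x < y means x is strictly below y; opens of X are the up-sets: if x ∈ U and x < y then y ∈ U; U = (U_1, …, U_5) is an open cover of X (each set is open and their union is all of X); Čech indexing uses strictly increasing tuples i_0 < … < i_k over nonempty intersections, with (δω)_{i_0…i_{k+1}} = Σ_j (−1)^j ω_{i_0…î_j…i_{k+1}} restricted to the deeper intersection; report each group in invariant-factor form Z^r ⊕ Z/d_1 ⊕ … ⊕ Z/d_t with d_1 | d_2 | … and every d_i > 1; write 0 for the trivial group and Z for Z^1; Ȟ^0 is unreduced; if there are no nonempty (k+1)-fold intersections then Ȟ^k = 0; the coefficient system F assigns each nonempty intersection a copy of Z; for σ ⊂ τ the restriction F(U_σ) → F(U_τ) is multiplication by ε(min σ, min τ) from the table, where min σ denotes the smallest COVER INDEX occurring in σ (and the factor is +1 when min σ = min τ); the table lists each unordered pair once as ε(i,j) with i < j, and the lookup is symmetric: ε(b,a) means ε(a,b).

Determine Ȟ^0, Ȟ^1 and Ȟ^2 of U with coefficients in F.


intersection data:
  U12={q1,q2} U13={q3} U14={q9} U15={q7} U23={q5,q10} U45={q6}
C dims 5,6; δ0: rk 5, SNF 1^4·2
Ȟ^0 = (5 − 5) − 0 = 0, so Ȟ^0 ≅ 0
Ȟ^1 = (6 − 0) − 5 = 1 plus torsion [2], so Ȟ^1 ≅ Z ⊕ Z/2
Ȟ^2 = (0 − 0) − 0 = 0, so Ȟ^2 ≅ 0

Ȟ^0 ≅ 0; Ȟ^1 ≅ Z ⊕ Z/2; Ȟ^2 ≅ 0
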